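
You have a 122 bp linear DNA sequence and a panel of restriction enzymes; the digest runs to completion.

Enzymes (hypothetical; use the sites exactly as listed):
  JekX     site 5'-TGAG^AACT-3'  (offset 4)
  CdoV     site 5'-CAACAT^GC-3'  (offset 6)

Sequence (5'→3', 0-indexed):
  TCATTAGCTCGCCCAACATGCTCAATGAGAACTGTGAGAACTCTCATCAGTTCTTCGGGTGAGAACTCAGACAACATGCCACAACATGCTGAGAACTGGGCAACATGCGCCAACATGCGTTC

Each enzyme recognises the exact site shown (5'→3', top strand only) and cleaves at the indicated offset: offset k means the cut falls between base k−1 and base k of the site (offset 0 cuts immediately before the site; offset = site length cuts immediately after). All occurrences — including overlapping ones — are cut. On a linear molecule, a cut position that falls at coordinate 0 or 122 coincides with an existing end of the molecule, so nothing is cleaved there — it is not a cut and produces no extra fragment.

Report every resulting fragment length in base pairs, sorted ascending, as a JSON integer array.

Per-enzyme occurrences:
  JekX (TGAGAACT, off=4): starts [25, 34, 59, 89] → cuts [29, 38, 63, 93]
  CdoV (CAACATGC, off=6): starts [13, 71, 81, 100, 110] → cuts [19, 77, 87, 106, 116]

All cut coordinates (distinct, sorted): [19, 29, 38, 63, 77, 87, 93, 106, 116]

Fragment lengths:
  [0,19): 19 bp
  [19,29): 10 bp
  [29,38): 9 bp
  [38,63): 25 bp
  [63,77): 14 bp
  [77,87): 10 bp
  [87,93): 6 bp
  [93,106): 13 bp
  [106,116): 10 bp
  [116,122): 6 bp

[6,6,9,10,10,10,13,14,19,25]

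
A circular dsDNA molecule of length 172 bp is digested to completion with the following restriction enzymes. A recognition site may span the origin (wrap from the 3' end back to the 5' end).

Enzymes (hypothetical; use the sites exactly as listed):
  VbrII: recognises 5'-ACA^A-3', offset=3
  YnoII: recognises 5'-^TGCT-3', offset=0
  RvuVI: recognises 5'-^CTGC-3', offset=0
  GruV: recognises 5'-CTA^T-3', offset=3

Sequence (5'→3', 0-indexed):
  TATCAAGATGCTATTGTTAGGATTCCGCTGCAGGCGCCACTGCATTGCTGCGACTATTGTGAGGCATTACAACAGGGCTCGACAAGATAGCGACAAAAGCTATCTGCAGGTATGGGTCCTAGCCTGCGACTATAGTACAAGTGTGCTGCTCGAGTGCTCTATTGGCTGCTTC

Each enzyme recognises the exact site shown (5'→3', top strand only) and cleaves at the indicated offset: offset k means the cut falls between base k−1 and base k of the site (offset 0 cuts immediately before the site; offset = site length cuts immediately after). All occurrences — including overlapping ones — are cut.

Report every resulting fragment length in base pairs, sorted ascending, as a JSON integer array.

[1,1,1,2,2,4,4,5,6,6,7,7,7,8,8,9,9,11,12,13,14,15,20]

Scan for sites:
  VbrII (ACAA, off=3): starts [68, 81, 92, 136] → cuts [71, 84, 95, 139]
  YnoII (TGCT, off=0): starts [8, 45, 143, 146, 154, 166] → cuts [8, 45, 143, 146, 154, 166]
  RvuVI (CTGC, off=0): starts [27, 39, 47, 103, 123, 145, 165] → cuts [27, 39, 47, 103, 123, 145, 165]
  GruV (CTAT, off=3): starts [10, 53, 99, 129, 158, 171] → cuts [2, 13, 56, 102, 132, 161]

Pooled cuts: [2, 8, 13, 27, 39, 45, 47, 56, 71, 84, 95, 102, 103, 123, 132, 139, 143, 145, 146, 154, 161, 165, 166]

Fragment lengths:
  2→8: 6 bp
  8→13: 5 bp
  13→27: 14 bp
  27→39: 12 bp
  39→45: 6 bp
  45→47: 2 bp
  47→56: 9 bp
  56→71: 15 bp
  71→84: 13 bp
  84→95: 11 bp
  95→102: 7 bp
  102→103: 1 bp
  103→123: 20 bp
  123→132: 9 bp
  132→139: 7 bp
  139→143: 4 bp
  143→145: 2 bp
  145→146: 1 bp
  146→154: 8 bp
  154→161: 7 bp
  161→165: 4 bp
  165→166: 1 bp
  166→2 (wrap): 172-166+2 = 8 bp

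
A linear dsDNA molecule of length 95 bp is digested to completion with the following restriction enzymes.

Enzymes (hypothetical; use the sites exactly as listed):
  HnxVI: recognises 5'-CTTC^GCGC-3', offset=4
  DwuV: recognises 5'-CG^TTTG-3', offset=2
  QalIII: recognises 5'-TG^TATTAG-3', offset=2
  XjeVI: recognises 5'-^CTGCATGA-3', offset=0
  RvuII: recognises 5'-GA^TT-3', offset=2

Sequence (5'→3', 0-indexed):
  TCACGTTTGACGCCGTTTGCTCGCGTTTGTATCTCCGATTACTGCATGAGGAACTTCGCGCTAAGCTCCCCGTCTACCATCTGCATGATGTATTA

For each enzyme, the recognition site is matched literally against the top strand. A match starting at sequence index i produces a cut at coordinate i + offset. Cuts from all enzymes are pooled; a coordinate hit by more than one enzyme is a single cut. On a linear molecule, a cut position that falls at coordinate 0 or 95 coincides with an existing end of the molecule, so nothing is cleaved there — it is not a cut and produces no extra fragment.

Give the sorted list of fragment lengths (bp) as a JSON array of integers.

[3,5,10,10,13,15,16,23]

Per-enzyme occurrences:
  HnxVI (CTTCGCGC, off=4): starts [53] → cuts [57]
  DwuV (CGTTTG, off=2): starts [3, 13, 23] → cuts [5, 15, 25]
  QalIII (TGTATTAG, off=2): no sites
  XjeVI (CTGCATGA, off=0): starts [41, 80] → cuts [41, 80]
  RvuII (GATT, off=2): starts [36] → cuts [38]

Pooled cuts: [5, 15, 25, 38, 41, 57, 80]

Fragments:
  [0,5): 5 bp
  [5,15): 10 bp
  [15,25): 10 bp
  [25,38): 13 bp
  [38,41): 3 bp
  [41,57): 16 bp
  [57,80): 23 bp
  [80,95): 15 bp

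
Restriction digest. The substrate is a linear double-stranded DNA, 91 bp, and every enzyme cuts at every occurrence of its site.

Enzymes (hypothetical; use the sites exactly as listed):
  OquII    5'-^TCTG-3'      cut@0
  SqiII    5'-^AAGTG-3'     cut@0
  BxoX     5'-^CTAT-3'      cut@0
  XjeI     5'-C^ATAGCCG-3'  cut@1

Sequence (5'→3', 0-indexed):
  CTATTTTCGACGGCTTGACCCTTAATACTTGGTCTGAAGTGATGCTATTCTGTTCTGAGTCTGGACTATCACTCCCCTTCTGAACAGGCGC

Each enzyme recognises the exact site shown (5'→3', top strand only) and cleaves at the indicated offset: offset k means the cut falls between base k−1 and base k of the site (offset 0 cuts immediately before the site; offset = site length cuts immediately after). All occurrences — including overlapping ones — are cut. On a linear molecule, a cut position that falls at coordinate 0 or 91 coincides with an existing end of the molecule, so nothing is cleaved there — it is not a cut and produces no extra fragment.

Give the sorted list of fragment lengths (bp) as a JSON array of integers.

[4,4,5,6,6,8,13,13,32]

Site scan:
  OquII TCTG/0: at [32, 48, 53, 59, 78] ⇒ [32, 48, 53, 59, 78]
  SqiII AAGTG/0: at [36] ⇒ [36]
  BxoX CTAT/0: at [0, 44, 65] ⇒ [44, 65] (position 0 is a terminus of the linear molecule — no cut)
  XjeI (CATAGCCG, off=1): no sites

All cut coordinates (distinct, sorted): [32, 36, 44, 48, 53, 59, 65, 78]

Fragment lengths:
  [0,32): 32 bp
  [32,36): 4 bp
  [36,44): 8 bp
  [44,48): 4 bp
  [48,53): 5 bp
  [53,59): 6 bp
  [59,65): 6 bp
  [65,78): 13 bp
  [78,91): 13 bp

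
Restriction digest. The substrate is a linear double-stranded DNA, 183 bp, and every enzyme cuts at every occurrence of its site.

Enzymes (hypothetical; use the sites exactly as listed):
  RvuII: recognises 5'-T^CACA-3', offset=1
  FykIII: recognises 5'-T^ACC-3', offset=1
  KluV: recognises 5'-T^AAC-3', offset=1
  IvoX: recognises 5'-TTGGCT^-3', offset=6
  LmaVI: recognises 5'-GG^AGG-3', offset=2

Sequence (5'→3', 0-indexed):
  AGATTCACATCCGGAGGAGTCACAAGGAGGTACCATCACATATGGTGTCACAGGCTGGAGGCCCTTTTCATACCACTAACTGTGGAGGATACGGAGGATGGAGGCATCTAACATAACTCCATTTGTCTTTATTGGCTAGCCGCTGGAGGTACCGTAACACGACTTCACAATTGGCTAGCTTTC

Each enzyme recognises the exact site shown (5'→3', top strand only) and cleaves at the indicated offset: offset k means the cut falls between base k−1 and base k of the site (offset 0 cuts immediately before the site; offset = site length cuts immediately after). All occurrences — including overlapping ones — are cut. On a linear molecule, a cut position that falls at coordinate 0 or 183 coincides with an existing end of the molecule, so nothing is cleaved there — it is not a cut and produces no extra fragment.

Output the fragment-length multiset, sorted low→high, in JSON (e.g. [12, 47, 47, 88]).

[4,4,5,5,5,5,6,6,7,7,7,8,8,9,9,9,10,10,11,12,13,23]

Site scan:
  RvuII (TCACA, off=1): starts [4, 19, 35, 47, 164] → cuts [5, 20, 36, 48, 165]
  FykIII (TACC, off=1): starts [30, 70, 149] → cuts [31, 71, 150]
  KluV (TAAC, off=1): starts [76, 108, 113, 154] → cuts [77, 109, 114, 155]
  IvoX (TTGGCT, off=6): starts [131, 170] → cuts [137, 176]
  LmaVI (GGAGG, off=2): starts [12, 25, 56, 83, 92, 99, 144] → cuts [14, 27, 58, 85, 94, 101, 146]

Pooled cuts: [5, 14, 20, 27, 31, 36, 48, 58, 71, 77, 85, 94, 101, 109, 114, 137, 146, 150, 155, 165, 176]

Fragments:
  [0,5): 5 bp
  [5,14): 9 bp
  [14,20): 6 bp
  [20,27): 7 bp
  [27,31): 4 bp
  [31,36): 5 bp
  [36,48): 12 bp
  [48,58): 10 bp
  [58,71): 13 bp
  [71,77): 6 bp
  [77,85): 8 bp
  [85,94): 9 bp
  [94,101): 7 bp
  [101,109): 8 bp
  [109,114): 5 bp
  [114,137): 23 bp
  [137,146): 9 bp
  [146,150): 4 bp
  [150,155): 5 bp
  [155,165): 10 bp
  [165,176): 11 bp
  [176,183): 7 bp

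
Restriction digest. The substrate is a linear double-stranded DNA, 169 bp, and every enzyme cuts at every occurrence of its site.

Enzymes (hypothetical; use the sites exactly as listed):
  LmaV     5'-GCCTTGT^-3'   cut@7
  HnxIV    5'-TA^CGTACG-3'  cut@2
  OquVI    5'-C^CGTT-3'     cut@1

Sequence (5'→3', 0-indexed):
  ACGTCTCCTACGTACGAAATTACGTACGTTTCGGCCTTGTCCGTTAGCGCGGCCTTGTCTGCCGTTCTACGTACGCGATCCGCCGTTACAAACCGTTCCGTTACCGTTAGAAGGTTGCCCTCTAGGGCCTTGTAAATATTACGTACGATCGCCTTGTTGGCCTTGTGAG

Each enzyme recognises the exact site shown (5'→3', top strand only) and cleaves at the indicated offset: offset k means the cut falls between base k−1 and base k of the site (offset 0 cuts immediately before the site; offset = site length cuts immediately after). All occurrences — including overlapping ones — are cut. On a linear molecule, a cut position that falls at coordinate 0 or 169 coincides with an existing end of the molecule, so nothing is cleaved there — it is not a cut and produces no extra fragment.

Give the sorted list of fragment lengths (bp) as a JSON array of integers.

[1,3,4,5,6,7,8,9,10,10,12,14,16,17,18,29]

Per-enzyme occurrences:
  LmaV (GCCTTGT, off=7): starts [33, 51, 126, 150, 159] → cuts [40, 58, 133, 157, 166]
  HnxIV (TACGTACG, off=2): starts [8, 20, 67, 139] → cuts [10, 22, 69, 141]
  OquVI (CCGTT, off=1): starts [40, 61, 82, 92, 97, 103] → cuts [41, 62, 83, 93, 98, 104]

Pooled cuts: [10, 22, 40, 41, 58, 62, 69, 83, 93, 98, 104, 133, 141, 157, 166]

Fragment lengths:
  [0,10): 10 bp
  [10,22): 12 bp
  [22,40): 18 bp
  [40,41): 1 bp
  [41,58): 17 bp
  [58,62): 4 bp
  [62,69): 7 bp
  [69,83): 14 bp
  [83,93): 10 bp
  [93,98): 5 bp
  [98,104): 6 bp
  [104,133): 29 bp
  [133,141): 8 bp
  [141,157): 16 bp
  [157,166): 9 bp
  [166,169): 3 bp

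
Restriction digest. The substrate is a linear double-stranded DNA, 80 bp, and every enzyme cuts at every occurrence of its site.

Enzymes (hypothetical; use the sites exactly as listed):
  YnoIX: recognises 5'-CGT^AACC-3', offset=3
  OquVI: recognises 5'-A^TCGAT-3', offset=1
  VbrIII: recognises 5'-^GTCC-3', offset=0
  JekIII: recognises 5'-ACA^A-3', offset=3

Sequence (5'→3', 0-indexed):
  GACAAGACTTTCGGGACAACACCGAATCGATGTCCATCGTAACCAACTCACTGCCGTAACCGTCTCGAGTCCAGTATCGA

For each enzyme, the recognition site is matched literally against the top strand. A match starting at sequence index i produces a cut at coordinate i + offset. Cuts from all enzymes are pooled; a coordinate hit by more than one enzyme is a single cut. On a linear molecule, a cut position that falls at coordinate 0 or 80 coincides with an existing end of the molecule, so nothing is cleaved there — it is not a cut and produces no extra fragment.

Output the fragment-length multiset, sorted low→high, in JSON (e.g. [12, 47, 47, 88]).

Scan for sites:
  YnoIX CGTAACC/3: at [37, 54] ⇒ [40, 57]
  OquVI ATCGAT/1: at [25] ⇒ [26]
  VbrIII GTCC/0: at [31, 68] ⇒ [31, 68]
  JekIII ACAA/3: at [1, 15] ⇒ [4, 18]

Pooled cuts: [4, 18, 26, 31, 40, 57, 68]

Fragments:
  [0,4): 4 bp
  [4,18): 14 bp
  [18,26): 8 bp
  [26,31): 5 bp
  [31,40): 9 bp
  [40,57): 17 bp
  [57,68): 11 bp
  [68,80): 12 bp

[4,5,8,9,11,12,14,17]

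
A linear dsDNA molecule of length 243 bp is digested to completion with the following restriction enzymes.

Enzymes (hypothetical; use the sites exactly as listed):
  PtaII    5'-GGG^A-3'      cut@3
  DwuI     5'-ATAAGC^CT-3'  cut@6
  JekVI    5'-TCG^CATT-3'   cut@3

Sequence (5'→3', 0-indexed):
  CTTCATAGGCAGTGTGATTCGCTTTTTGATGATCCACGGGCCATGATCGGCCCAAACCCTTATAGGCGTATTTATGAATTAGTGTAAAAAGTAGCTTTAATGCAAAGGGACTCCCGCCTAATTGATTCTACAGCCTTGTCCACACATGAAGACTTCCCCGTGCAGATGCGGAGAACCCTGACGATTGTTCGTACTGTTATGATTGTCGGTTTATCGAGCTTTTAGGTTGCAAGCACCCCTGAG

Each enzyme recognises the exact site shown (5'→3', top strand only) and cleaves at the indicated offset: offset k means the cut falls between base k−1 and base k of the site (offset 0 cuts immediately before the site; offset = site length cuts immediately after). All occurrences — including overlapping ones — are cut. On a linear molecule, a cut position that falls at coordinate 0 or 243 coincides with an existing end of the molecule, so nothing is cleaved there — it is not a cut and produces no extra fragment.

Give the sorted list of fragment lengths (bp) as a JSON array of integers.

[109,134]

Per-enzyme occurrences:
  PtaII GGGA/3: at [106] ⇒ [109]
  DwuI (ATAAGCCT, off=6): no sites
  JekVI (TCGCATT, off=3): no sites

All cut coordinates (distinct, sorted): [109]

Fragment lengths:
  [0,109): 109 bp
  [109,243): 134 bp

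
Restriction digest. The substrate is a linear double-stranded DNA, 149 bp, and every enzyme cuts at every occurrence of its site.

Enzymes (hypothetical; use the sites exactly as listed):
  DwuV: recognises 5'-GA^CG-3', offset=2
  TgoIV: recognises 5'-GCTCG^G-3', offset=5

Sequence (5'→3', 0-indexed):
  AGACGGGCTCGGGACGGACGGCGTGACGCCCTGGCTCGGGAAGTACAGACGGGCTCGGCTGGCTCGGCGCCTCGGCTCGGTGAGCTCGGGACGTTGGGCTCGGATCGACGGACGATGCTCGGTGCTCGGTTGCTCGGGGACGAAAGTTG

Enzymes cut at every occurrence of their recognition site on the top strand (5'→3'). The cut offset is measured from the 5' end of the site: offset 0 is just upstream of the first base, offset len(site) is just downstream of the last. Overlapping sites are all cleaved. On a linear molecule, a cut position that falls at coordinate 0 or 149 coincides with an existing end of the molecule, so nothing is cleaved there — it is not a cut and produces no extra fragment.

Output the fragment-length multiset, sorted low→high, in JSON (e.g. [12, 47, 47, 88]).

Site scan:
  DwuV (GACG, off=2): starts [1, 12, 16, 24, 47, 89, 106, 110, 138] → cuts [3, 14, 18, 26, 49, 91, 108, 112, 140]
  TgoIV (GCTCGG, off=5): starts [6, 33, 52, 61, 74, 83, 97, 116, 123, 131] → cuts [11, 38, 57, 66, 79, 88, 102, 121, 128, 136]

All cut coordinates (distinct, sorted): [3, 11, 14, 18, 26, 38, 49, 57, 66, 79, 88, 91, 102, 108, 112, 121, 128, 136, 140]

Fragments:
  [0,3): 3 bp
  [3,11): 8 bp
  [11,14): 3 bp
  [14,18): 4 bp
  [18,26): 8 bp
  [26,38): 12 bp
  [38,49): 11 bp
  [49,57): 8 bp
  [57,66): 9 bp
  [66,79): 13 bp
  [79,88): 9 bp
  [88,91): 3 bp
  [91,102): 11 bp
  [102,108): 6 bp
  [108,112): 4 bp
  [112,121): 9 bp
  [121,128): 7 bp
  [128,136): 8 bp
  [136,140): 4 bp
  [140,149): 9 bp

[3,3,3,4,4,4,6,7,8,8,8,8,9,9,9,9,11,11,12,13]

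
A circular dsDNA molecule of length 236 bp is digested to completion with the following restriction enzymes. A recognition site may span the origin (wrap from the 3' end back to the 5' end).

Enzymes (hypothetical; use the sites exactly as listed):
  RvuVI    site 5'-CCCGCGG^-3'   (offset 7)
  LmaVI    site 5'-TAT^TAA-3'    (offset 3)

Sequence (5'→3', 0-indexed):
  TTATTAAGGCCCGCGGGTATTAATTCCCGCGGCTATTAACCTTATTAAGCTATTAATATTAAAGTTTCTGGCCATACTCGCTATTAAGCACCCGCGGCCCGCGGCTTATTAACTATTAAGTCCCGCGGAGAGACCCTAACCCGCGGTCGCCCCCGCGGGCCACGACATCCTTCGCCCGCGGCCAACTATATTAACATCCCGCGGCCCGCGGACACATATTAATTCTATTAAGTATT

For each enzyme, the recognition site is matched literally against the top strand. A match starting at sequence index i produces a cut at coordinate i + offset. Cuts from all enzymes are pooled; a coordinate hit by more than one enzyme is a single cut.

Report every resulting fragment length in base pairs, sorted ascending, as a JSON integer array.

Per-enzyme occurrences:
  RvuVI (CCCGCGG, off=7): starts [9, 25, 90, 97, 121, 139, 151, 174, 197, 204] → cuts [16, 32, 97, 104, 128, 146, 158, 181, 204, 211]
  LmaVI (TATTAA, off=3): starts [1, 17, 33, 42, 50, 56, 81, 106, 113, 188, 216, 225] → cuts [4, 20, 36, 45, 53, 59, 84, 109, 116, 191, 219, 228]

Pooled cuts: [4, 16, 20, 32, 36, 45, 53, 59, 84, 97, 104, 109, 116, 128, 146, 158, 181, 191, 204, 211, 219, 228]

Fragments:
  4→16: 12 bp
  16→20: 4 bp
  20→32: 12 bp
  32→36: 4 bp
  36→45: 9 bp
  45→53: 8 bp
  53→59: 6 bp
  59→84: 25 bp
  84→97: 13 bp
  97→104: 7 bp
  104→109: 5 bp
  109→116: 7 bp
  116→128: 12 bp
  128→146: 18 bp
  146→158: 12 bp
  158→181: 23 bp
  181→191: 10 bp
  191→204: 13 bp
  204→211: 7 bp
  211→219: 8 bp
  219→228: 9 bp
  228→4 (wrap): 236-228+4 = 12 bp

[4,4,5,6,7,7,7,8,8,9,9,10,12,12,12,12,12,13,13,18,23,25]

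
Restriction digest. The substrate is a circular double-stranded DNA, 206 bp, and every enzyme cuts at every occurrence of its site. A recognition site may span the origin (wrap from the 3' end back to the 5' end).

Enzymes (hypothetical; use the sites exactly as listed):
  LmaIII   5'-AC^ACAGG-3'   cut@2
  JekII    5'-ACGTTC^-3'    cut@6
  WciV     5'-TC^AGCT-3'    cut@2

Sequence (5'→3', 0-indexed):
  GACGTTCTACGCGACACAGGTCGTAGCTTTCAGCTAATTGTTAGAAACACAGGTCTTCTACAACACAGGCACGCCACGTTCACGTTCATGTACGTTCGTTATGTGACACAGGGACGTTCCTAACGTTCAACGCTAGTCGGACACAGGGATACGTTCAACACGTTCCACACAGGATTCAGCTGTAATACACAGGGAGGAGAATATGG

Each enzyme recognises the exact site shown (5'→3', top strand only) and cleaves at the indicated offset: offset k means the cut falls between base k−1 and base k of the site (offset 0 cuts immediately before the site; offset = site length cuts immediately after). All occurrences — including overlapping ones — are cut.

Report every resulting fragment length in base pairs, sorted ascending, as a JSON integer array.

[3,6,8,9,9,9,10,10,11,12,14,14,16,16,17,17,25]

Per-enzyme occurrences:
  LmaIII ACACAGG/2: at [13, 46, 62, 105, 140, 166, 186] ⇒ [15, 48, 64, 107, 142, 168, 188]
  JekII ACGTTC/6: at [1, 75, 81, 91, 113, 122, 150, 159] ⇒ [7, 81, 87, 97, 119, 128, 156, 165]
  WciV TCAGCT/2: at [29, 175] ⇒ [31, 177]

Pooled cuts: [7, 15, 31, 48, 64, 81, 87, 97, 107, 119, 128, 142, 156, 165, 168, 177, 188]

Fragment lengths:
  7→15: 8 bp
  15→31: 16 bp
  31→48: 17 bp
  48→64: 16 bp
  64→81: 17 bp
  81→87: 6 bp
  87→97: 10 bp
  97→107: 10 bp
  107→119: 12 bp
  119→128: 9 bp
  128→142: 14 bp
  142→156: 14 bp
  156→165: 9 bp
  165→168: 3 bp
  168→177: 9 bp
  177→188: 11 bp
  188→7 (wrap): 206-188+7 = 25 bp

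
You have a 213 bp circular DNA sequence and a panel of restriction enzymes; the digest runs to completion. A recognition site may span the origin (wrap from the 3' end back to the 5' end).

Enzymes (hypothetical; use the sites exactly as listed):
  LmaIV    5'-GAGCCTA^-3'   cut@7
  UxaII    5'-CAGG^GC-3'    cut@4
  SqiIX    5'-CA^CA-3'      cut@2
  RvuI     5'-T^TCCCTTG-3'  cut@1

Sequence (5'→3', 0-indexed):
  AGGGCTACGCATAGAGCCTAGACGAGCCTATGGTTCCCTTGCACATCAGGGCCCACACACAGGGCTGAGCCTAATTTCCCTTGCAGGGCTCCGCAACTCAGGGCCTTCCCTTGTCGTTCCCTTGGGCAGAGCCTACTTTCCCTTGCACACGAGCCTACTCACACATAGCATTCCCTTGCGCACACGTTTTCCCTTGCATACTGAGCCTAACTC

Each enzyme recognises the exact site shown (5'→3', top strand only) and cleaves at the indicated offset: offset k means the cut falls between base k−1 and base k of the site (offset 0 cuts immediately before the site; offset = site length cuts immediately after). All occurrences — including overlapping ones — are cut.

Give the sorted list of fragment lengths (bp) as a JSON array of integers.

[2,2,2,3,3,4,4,4,4,5,7,7,7,8,9,9,10,10,10,11,11,11,15,17,18,20]

Per-enzyme occurrences:
  LmaIV GAGCCTA/7: at [13, 23, 66, 128, 150, 202] ⇒ [20, 30, 73, 135, 157, 209]
  UxaII CAGGGC/4: at [46, 59, 83, 98, 212] ⇒ [3, 50, 63, 87, 102]
  SqiIX CACA/2: at [41, 53, 55, 57, 145, 159, 161, 180] ⇒ [43, 55, 57, 59, 147, 161, 163, 182]
  RvuI TTCCCTTG/1: at [33, 75, 105, 116, 137, 170, 188] ⇒ [34, 76, 106, 117, 138, 171, 189]

All cut coordinates (distinct, sorted): [3, 20, 30, 34, 43, 50, 55, 57, 59, 63, 73, 76, 87, 102, 106, 117, 135, 138, 147, 157, 161, 163, 171, 182, 189, 209]

Fragment lengths:
  3→20: 17 bp
  20→30: 10 bp
  30→34: 4 bp
  34→43: 9 bp
  43→50: 7 bp
  50→55: 5 bp
  55→57: 2 bp
  57→59: 2 bp
  59→63: 4 bp
  63→73: 10 bp
  73→76: 3 bp
  76→87: 11 bp
  87→102: 15 bp
  102→106: 4 bp
  106→117: 11 bp
  117→135: 18 bp
  135→138: 3 bp
  138→147: 9 bp
  147→157: 10 bp
  157→161: 4 bp
  161→163: 2 bp
  163→171: 8 bp
  171→182: 11 bp
  182→189: 7 bp
  189→209: 20 bp
  209→3 (wrap): 213-209+3 = 7 bp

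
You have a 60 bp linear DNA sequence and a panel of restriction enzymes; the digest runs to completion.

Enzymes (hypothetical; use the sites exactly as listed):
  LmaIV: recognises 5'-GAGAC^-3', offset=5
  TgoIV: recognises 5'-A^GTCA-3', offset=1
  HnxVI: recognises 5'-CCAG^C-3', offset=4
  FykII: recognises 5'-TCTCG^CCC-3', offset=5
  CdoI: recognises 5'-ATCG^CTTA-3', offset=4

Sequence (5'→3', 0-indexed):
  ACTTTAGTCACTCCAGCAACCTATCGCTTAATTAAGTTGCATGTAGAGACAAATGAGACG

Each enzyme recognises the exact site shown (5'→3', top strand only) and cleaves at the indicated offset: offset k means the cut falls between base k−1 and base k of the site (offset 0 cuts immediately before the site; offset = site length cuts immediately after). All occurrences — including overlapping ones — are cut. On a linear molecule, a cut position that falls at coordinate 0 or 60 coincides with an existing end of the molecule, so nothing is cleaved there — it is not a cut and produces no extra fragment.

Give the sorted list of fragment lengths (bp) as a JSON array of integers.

[1,6,9,10,10,24]

Per-enzyme occurrences:
  LmaIV (GAGAC, off=5): starts [45, 54] → cuts [50, 59]
  TgoIV (AGTCA, off=1): starts [5] → cuts [6]
  HnxVI (CCAGC, off=4): starts [12] → cuts [16]
  FykII (TCTCGCCC, off=5): no sites
  CdoI (ATCGCTTA, off=4): starts [22] → cuts [26]

Pooled cuts: [6, 16, 26, 50, 59]

Fragments:
  [0,6): 6 bp
  [6,16): 10 bp
  [16,26): 10 bp
  [26,50): 24 bp
  [50,59): 9 bp
  [59,60): 1 bp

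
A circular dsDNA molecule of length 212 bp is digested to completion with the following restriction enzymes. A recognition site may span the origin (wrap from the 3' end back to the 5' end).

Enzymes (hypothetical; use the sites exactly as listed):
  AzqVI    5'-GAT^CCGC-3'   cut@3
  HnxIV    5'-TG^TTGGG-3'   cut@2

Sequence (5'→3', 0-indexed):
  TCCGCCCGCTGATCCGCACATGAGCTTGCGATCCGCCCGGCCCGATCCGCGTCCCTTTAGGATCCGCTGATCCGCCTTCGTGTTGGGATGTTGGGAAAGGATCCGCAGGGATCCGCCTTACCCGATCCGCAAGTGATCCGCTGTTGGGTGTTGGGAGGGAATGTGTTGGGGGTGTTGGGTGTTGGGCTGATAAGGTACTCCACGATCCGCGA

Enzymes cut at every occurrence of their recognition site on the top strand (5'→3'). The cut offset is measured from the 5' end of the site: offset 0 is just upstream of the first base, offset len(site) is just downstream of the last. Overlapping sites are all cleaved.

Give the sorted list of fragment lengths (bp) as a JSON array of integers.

Scan for sites:
  AzqVI GATCCGC/3: at [10, 29, 43, 60, 68, 99, 109, 123, 134, 203, 210] ⇒ [1, 13, 32, 46, 63, 71, 102, 112, 126, 137, 206]
  HnxIV TGTTGGG/2: at [80, 88, 141, 148, 163, 172, 179] ⇒ [82, 90, 143, 150, 165, 174, 181]

Pooled cuts: [1, 13, 32, 46, 63, 71, 82, 90, 102, 112, 126, 137, 143, 150, 165, 174, 181, 206]

Fragments:
  1→13: 12 bp
  13→32: 19 bp
  32→46: 14 bp
  46→63: 17 bp
  63→71: 8 bp
  71→82: 11 bp
  82→90: 8 bp
  90→102: 12 bp
  102→112: 10 bp
  112→126: 14 bp
  126→137: 11 bp
  137→143: 6 bp
  143→150: 7 bp
  150→165: 15 bp
  165→174: 9 bp
  174→181: 7 bp
  181→206: 25 bp
  206→1 (wrap): 212-206+1 = 7 bp

[6,7,7,7,8,8,9,10,11,11,12,12,14,14,15,17,19,25]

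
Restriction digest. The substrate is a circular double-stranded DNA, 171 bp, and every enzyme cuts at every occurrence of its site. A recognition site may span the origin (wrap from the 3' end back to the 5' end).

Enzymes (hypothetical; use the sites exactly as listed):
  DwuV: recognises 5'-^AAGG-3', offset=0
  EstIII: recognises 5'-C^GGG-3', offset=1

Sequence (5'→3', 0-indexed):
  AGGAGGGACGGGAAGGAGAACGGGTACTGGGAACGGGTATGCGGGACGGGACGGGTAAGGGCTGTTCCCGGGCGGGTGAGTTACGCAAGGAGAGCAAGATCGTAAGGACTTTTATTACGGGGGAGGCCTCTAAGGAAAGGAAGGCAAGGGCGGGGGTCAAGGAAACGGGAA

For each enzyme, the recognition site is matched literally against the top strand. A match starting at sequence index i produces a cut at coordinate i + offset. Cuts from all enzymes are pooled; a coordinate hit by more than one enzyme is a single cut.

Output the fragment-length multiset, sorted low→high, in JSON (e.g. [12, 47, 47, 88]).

Per-enzyme occurrences:
  DwuV AAGG/0: at [12, 56, 86, 103, 131, 136, 140, 145, 158, 170] ⇒ [12, 56, 86, 103, 131, 136, 140, 145, 158, 170]
  EstIII CGGG/1: at [8, 20, 33, 41, 46, 51, 68, 72, 117, 150, 165] ⇒ [9, 21, 34, 42, 47, 52, 69, 73, 118, 151, 166]

All cut coordinates (distinct, sorted): [9, 12, 21, 34, 42, 47, 52, 56, 69, 73, 86, 103, 118, 131, 136, 140, 145, 151, 158, 166, 170]

Fragments:
  9→12: 3 bp
  12→21: 9 bp
  21→34: 13 bp
  34→42: 8 bp
  42→47: 5 bp
  47→52: 5 bp
  52→56: 4 bp
  56→69: 13 bp
  69→73: 4 bp
  73→86: 13 bp
  86→103: 17 bp
  103→118: 15 bp
  118→131: 13 bp
  131→136: 5 bp
  136→140: 4 bp
  140→145: 5 bp
  145→151: 6 bp
  151→158: 7 bp
  158→166: 8 bp
  166→170: 4 bp
  170→9 (wrap): 171-170+9 = 10 bp

[3,4,4,4,4,5,5,5,5,6,7,8,8,9,10,13,13,13,13,15,17]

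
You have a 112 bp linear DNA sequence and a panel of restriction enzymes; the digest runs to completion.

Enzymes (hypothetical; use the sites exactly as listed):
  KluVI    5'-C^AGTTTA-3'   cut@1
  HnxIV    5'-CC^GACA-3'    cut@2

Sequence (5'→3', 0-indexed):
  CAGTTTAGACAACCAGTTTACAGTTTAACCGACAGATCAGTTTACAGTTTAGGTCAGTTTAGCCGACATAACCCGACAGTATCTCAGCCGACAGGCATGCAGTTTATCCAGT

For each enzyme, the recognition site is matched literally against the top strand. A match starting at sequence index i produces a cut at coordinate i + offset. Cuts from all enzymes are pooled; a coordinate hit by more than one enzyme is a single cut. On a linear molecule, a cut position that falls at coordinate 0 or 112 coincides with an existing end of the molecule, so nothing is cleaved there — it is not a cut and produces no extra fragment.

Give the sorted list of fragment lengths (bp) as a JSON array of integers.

[1,7,7,8,9,9,10,10,11,12,13,15]

Scan for sites:
  KluVI CAGTTTA/1: at [0, 13, 20, 37, 44, 54, 99] ⇒ [1, 14, 21, 38, 45, 55, 100]
  HnxIV CCGACA/2: at [28, 62, 72, 87] ⇒ [30, 64, 74, 89]

All cut coordinates (distinct, sorted): [1, 14, 21, 30, 38, 45, 55, 64, 74, 89, 100]

Fragments:
  [0,1): 1 bp
  [1,14): 13 bp
  [14,21): 7 bp
  [21,30): 9 bp
  [30,38): 8 bp
  [38,45): 7 bp
  [45,55): 10 bp
  [55,64): 9 bp
  [64,74): 10 bp
  [74,89): 15 bp
  [89,100): 11 bp
  [100,112): 12 bp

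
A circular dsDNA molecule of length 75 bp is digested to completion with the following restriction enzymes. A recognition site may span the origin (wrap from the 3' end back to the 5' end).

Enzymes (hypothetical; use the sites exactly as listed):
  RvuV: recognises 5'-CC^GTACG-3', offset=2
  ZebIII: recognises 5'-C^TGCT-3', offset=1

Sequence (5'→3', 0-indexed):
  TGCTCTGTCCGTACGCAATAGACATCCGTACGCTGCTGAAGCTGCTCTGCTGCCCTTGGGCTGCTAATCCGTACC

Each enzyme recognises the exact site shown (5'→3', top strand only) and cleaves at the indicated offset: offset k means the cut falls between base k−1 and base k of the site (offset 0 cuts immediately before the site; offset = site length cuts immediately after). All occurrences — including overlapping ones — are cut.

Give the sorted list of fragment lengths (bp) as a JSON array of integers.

[5,6,9,10,14,14,17]

Scan for sites:
  RvuV CCGTACG/2: at [8, 25] ⇒ [10, 27]
  ZebIII CTGCT/1: at [32, 41, 46, 60, 74] ⇒ [0, 33, 42, 47, 61]

All cut coordinates (distinct, sorted): [0, 10, 27, 33, 42, 47, 61]

Fragment lengths:
  0→10: 10 bp
  10→27: 17 bp
  27→33: 6 bp
  33→42: 9 bp
  42→47: 5 bp
  47→61: 14 bp
  61→0 (wrap): 75-61+0 = 14 bp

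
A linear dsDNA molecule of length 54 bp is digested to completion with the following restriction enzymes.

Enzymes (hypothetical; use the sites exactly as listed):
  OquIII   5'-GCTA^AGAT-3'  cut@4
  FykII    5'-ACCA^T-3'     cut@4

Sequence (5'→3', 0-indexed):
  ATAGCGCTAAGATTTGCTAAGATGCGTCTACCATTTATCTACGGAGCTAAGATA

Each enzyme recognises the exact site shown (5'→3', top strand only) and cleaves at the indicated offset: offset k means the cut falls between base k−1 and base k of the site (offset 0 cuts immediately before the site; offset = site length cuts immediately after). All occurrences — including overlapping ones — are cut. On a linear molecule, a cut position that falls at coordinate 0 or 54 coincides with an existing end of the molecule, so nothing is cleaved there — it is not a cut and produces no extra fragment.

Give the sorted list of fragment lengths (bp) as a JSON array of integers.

[5,9,10,14,16]

Site scan:
  OquIII GCTAAGAT/4: at [5, 15, 45] ⇒ [9, 19, 49]
  FykII ACCAT/4: at [29] ⇒ [33]

All cut coordinates (distinct, sorted): [9, 19, 33, 49]

Fragments:
  [0,9): 9 bp
  [9,19): 10 bp
  [19,33): 14 bp
  [33,49): 16 bp
  [49,54): 5 bp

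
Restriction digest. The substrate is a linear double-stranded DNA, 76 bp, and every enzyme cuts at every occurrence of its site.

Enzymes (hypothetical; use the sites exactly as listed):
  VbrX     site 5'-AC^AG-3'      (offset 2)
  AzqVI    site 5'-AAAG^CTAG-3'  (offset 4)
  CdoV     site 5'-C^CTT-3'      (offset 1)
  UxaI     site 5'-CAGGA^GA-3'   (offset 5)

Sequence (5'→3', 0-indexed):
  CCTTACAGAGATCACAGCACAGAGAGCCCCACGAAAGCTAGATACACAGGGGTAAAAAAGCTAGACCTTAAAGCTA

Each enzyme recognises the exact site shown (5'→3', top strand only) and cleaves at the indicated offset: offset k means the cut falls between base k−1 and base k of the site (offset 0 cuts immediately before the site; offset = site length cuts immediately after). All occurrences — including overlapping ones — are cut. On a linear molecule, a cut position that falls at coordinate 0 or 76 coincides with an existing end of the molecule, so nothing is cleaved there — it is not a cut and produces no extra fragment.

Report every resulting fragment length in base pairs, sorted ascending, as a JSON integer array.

[1,5,5,6,9,10,10,13,17]

Site scan:
  VbrX ACAG/2: at [4, 13, 18, 45] ⇒ [6, 15, 20, 47]
  AzqVI AAAGCTAG/4: at [33, 56] ⇒ [37, 60]
  CdoV CCTT/1: at [0, 65] ⇒ [1, 66]
  UxaI (CAGGAGA, off=5): no sites

All cut coordinates (distinct, sorted): [1, 6, 15, 20, 37, 47, 60, 66]

Fragments:
  [0,1): 1 bp
  [1,6): 5 bp
  [6,15): 9 bp
  [15,20): 5 bp
  [20,37): 17 bp
  [37,47): 10 bp
  [47,60): 13 bp
  [60,66): 6 bp
  [66,76): 10 bp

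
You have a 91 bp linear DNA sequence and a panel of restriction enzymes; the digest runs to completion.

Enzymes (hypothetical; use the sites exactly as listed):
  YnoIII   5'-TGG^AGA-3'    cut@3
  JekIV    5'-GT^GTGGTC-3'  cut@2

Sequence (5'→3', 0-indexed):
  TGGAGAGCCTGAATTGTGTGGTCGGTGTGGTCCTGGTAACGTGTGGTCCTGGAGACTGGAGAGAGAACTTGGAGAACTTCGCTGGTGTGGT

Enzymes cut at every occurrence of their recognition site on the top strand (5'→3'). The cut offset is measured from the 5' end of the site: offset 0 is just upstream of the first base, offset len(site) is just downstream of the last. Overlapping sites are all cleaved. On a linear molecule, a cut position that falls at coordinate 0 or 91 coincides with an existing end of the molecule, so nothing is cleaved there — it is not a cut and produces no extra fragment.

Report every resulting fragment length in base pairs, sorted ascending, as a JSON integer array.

[3,7,9,10,13,14,16,19]

Per-enzyme occurrences:
  YnoIII (TGGAGA, off=3): starts [0, 49, 56, 69] → cuts [3, 52, 59, 72]
  JekIV (GTGTGGTC, off=2): starts [15, 24, 40] → cuts [17, 26, 42]

All cut coordinates (distinct, sorted): [3, 17, 26, 42, 52, 59, 72]

Fragments:
  [0,3): 3 bp
  [3,17): 14 bp
  [17,26): 9 bp
  [26,42): 16 bp
  [42,52): 10 bp
  [52,59): 7 bp
  [59,72): 13 bp
  [72,91): 19 bp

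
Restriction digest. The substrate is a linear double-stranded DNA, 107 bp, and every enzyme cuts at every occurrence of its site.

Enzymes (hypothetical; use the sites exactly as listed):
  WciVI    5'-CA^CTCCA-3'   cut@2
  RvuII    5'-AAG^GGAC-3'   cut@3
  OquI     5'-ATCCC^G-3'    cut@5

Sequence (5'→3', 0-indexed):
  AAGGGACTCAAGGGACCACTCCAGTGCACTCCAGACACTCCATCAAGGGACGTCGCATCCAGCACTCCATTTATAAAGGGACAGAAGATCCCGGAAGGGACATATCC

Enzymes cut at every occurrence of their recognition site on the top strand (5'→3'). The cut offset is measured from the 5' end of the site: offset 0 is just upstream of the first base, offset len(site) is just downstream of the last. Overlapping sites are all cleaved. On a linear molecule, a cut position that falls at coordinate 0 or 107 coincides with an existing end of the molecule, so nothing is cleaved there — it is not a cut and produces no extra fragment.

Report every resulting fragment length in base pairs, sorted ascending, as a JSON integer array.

[3,5,6,9,9,10,10,10,14,14,17]

Per-enzyme occurrences:
  WciVI CACTCCA/2: at [16, 26, 35, 62] ⇒ [18, 28, 37, 64]
  RvuII AAGGGAC/3: at [0, 9, 44, 75, 94] ⇒ [3, 12, 47, 78, 97]
  OquI ATCCCG/5: at [87] ⇒ [92]

All cut coordinates (distinct, sorted): [3, 12, 18, 28, 37, 47, 64, 78, 92, 97]

Fragment lengths:
  [0,3): 3 bp
  [3,12): 9 bp
  [12,18): 6 bp
  [18,28): 10 bp
  [28,37): 9 bp
  [37,47): 10 bp
  [47,64): 17 bp
  [64,78): 14 bp
  [78,92): 14 bp
  [92,97): 5 bp
  [97,107): 10 bp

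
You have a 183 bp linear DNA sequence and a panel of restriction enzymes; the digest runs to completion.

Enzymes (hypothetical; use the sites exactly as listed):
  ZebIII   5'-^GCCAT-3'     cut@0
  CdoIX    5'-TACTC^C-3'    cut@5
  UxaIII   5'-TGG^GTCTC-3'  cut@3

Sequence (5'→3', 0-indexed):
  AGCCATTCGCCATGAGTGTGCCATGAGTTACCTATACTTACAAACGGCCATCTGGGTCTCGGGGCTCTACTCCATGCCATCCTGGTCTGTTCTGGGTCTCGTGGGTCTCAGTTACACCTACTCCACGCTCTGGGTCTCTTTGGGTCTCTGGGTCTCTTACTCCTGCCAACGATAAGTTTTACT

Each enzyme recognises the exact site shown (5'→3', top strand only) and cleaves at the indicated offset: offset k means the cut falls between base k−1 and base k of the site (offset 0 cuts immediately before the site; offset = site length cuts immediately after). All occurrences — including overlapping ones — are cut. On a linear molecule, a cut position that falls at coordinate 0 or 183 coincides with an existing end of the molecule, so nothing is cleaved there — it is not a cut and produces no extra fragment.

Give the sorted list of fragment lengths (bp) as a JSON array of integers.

Site scan:
  ZebIII GCCAT/0: at [1, 8, 19, 46, 75] ⇒ [1, 8, 19, 46, 75]
  CdoIX TACTCC/5: at [67, 118, 157] ⇒ [72, 123, 162]
  UxaIII TGGGTCTC/3: at [52, 92, 101, 130, 140, 148] ⇒ [55, 95, 104, 133, 143, 151]

All cut coordinates (distinct, sorted): [1, 8, 19, 46, 55, 72, 75, 95, 104, 123, 133, 143, 151, 162]

Fragments:
  [0,1): 1 bp
  [1,8): 7 bp
  [8,19): 11 bp
  [19,46): 27 bp
  [46,55): 9 bp
  [55,72): 17 bp
  [72,75): 3 bp
  [75,95): 20 bp
  [95,104): 9 bp
  [104,123): 19 bp
  [123,133): 10 bp
  [133,143): 10 bp
  [143,151): 8 bp
  [151,162): 11 bp
  [162,183): 21 bp

[1,3,7,8,9,9,10,10,11,11,17,19,20,21,27]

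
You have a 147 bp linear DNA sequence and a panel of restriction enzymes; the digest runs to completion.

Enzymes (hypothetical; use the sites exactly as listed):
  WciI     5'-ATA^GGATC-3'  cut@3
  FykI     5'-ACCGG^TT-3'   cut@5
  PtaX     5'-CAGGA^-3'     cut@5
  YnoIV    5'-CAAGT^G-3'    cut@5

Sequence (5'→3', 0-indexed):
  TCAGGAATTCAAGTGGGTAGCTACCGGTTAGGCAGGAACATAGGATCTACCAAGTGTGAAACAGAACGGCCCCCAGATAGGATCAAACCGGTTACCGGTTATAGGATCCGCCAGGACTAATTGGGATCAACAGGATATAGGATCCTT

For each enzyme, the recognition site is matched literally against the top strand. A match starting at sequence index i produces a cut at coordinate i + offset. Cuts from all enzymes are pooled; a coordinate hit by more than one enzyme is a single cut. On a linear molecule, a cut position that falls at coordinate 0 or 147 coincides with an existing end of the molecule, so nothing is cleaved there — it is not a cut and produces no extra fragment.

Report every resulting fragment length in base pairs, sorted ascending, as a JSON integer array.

Per-enzyme occurrences:
  WciI ATAGGATC/3: at [39, 76, 100, 136] ⇒ [42, 79, 103, 139]
  FykI ACCGGTT/5: at [22, 86, 93] ⇒ [27, 91, 98]
  PtaX CAGGA/5: at [1, 32, 111, 130] ⇒ [6, 37, 116, 135]
  YnoIV CAAGTG/5: at [9, 50] ⇒ [14, 55]

All cut coordinates (distinct, sorted): [6, 14, 27, 37, 42, 55, 79, 91, 98, 103, 116, 135, 139]

Fragment lengths:
  [0,6): 6 bp
  [6,14): 8 bp
  [14,27): 13 bp
  [27,37): 10 bp
  [37,42): 5 bp
  [42,55): 13 bp
  [55,79): 24 bp
  [79,91): 12 bp
  [91,98): 7 bp
  [98,103): 5 bp
  [103,116): 13 bp
  [116,135): 19 bp
  [135,139): 4 bp
  [139,147): 8 bp

[4,5,5,6,7,8,8,10,12,13,13,13,19,24]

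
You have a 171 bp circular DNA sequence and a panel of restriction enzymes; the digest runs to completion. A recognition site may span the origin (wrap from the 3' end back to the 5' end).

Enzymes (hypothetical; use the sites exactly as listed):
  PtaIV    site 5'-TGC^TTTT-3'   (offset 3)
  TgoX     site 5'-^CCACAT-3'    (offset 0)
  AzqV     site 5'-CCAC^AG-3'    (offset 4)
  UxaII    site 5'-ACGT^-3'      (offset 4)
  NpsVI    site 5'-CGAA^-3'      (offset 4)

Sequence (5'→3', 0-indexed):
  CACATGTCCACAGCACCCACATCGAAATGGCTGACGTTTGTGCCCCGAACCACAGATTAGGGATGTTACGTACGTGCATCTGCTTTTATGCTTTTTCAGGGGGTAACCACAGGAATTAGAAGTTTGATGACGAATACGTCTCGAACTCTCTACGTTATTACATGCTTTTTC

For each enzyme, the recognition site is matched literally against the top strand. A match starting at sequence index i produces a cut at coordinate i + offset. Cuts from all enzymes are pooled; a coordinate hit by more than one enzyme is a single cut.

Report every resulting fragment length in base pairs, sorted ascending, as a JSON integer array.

Scan for sites:
  PtaIV TGCTTTT/3: at [80, 88, 162] ⇒ [83, 91, 165]
  TgoX CCACAT/0: at [16, 170] ⇒ [16, 170]
  AzqV CCACAG/4: at [7, 49, 106] ⇒ [11, 53, 110]
  UxaII ACGT/4: at [33, 67, 71, 135, 151] ⇒ [37, 71, 75, 139, 155]
  NpsVI CGAA/4: at [22, 45, 130, 141] ⇒ [26, 49, 134, 145]

All cut coordinates (distinct, sorted): [11, 16, 26, 37, 49, 53, 71, 75, 83, 91, 110, 134, 139, 145, 155, 165, 170]

Fragments:
  11→16: 5 bp
  16→26: 10 bp
  26→37: 11 bp
  37→49: 12 bp
  49→53: 4 bp
  53→71: 18 bp
  71→75: 4 bp
  75→83: 8 bp
  83→91: 8 bp
  91→110: 19 bp
  110→134: 24 bp
  134→139: 5 bp
  139→145: 6 bp
  145→155: 10 bp
  155→165: 10 bp
  165→170: 5 bp
  170→11 (wrap): 171-170+11 = 12 bp

[4,4,5,5,5,6,8,8,10,10,10,11,12,12,18,19,24]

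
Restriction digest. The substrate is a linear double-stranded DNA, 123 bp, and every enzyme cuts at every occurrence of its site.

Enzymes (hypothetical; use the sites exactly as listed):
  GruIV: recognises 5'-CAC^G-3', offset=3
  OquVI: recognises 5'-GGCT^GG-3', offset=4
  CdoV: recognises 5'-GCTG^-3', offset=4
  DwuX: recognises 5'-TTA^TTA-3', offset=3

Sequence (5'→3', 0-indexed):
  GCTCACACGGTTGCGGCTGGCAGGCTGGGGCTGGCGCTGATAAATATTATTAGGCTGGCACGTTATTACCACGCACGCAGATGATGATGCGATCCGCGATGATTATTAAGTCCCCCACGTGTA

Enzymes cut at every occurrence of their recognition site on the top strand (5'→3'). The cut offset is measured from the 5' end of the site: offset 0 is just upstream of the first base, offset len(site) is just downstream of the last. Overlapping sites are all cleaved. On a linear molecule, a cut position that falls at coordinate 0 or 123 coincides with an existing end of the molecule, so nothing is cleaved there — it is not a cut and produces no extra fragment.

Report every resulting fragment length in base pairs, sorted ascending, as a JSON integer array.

[1,1,1,1,4,4,4,5,5,6,7,7,7,8,10,10,13,29]

Site scan:
  GruIV CACG/3: at [5, 58, 69, 73, 115] ⇒ [8, 61, 72, 76, 118]
  OquVI GGCTGG/4: at [14, 22, 28, 52] ⇒ [18, 26, 32, 56]
  CdoV GCTG/4: at [15, 23, 29, 35, 53] ⇒ [19, 27, 33, 39, 57]
  DwuX TTATTA/3: at [46, 62, 102] ⇒ [49, 65, 105]

Pooled cuts: [8, 18, 19, 26, 27, 32, 33, 39, 49, 56, 57, 61, 65, 72, 76, 105, 118]

Fragments:
  [0,8): 8 bp
  [8,18): 10 bp
  [18,19): 1 bp
  [19,26): 7 bp
  [26,27): 1 bp
  [27,32): 5 bp
  [32,33): 1 bp
  [33,39): 6 bp
  [39,49): 10 bp
  [49,56): 7 bp
  [56,57): 1 bp
  [57,61): 4 bp
  [61,65): 4 bp
  [65,72): 7 bp
  [72,76): 4 bp
  [76,105): 29 bp
  [105,118): 13 bp
  [118,123): 5 bp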